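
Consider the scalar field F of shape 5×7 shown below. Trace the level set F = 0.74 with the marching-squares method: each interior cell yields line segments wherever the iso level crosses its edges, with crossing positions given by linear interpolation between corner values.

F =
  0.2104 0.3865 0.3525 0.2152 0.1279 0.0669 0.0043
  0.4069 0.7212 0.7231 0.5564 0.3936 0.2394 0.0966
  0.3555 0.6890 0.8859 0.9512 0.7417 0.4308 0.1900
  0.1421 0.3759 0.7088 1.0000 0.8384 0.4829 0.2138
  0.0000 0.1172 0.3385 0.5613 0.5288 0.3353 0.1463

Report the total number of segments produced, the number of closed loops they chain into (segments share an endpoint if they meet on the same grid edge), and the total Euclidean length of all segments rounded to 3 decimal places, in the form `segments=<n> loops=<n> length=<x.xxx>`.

segments=10 loops=1 length=8.246

cell (1,1): code 0100 → (1.104,2.000)–(2.000,1.259)
cell (1,2): code 1100 → (1.465,3.000)–(1.104,2.000)
cell (1,3): code 1100 → (1.995,4.000)–(1.465,3.000)
cell (1,4): code 1000 → (2.000,4.005)–(1.995,4.000)
cell (2,1): code 0010 → (2.000,1.259)–(2.824,2.000)
cell (2,2): code 0111 → (2.824,2.000)–(3.000,2.107)
cell (2,4): code 1001 → (3.000,4.277)–(2.000,4.005)
cell (3,2): code 0010 → (3.000,2.107)–(3.593,3.000)
cell (3,3): code 0011 → (3.593,3.000)–(3.318,4.000)
cell (3,4): code 0001 → (3.318,4.000)–(3.000,4.277)
total: 10 segments, chained into 1 closed loop(s), length Σ = 8.245811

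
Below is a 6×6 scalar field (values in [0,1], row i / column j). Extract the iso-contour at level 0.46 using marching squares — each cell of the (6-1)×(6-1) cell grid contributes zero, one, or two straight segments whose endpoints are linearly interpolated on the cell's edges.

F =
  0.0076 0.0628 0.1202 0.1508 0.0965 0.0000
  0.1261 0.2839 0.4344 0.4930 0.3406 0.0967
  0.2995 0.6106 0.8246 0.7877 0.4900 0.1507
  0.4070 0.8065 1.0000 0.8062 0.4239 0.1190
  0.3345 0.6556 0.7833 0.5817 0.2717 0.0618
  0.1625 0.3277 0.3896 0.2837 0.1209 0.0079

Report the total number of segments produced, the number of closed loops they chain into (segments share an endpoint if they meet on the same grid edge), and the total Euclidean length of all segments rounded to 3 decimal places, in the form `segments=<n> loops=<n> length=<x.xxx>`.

segments=16 loops=1 length=12.134

cell (0,2): code 0100 → (0.904,3.000)–(1.000,2.437)
cell (0,3): code 1000 → (1.000,3.217)–(0.904,3.000)
cell (1,0): code 0100 → (1.539,1.000)–(2.000,0.516)
cell (1,1): code 1100 → (1.066,2.000)–(1.539,1.000)
cell (1,2): code 1110 → (1.000,2.437)–(1.066,2.000)
cell (1,3): code 1101 → (1.799,4.000)–(1.000,3.217)
cell (1,4): code 1000 → (2.000,4.088)–(1.799,4.000)
cell (2,0): code 0110 → (2.000,0.516)–(3.000,0.133)
cell (2,3): code 1011 → (3.000,3.906)–(2.454,4.000)
cell (2,4): code 0001 → (2.454,4.000)–(2.000,4.088)
cell (3,0): code 0110 → (3.000,0.133)–(4.000,0.391)
cell (3,3): code 1001 → (4.000,3.393)–(3.000,3.906)
cell (4,0): code 0010 → (4.000,0.391)–(4.597,1.000)
cell (4,1): code 0011 → (4.597,1.000)–(4.821,2.000)
cell (4,2): code 0011 → (4.821,2.000)–(4.408,3.000)
cell (4,3): code 0001 → (4.408,3.000)–(4.000,3.393)
total: 16 segments, chained into 1 closed loop(s), length Σ = 12.133671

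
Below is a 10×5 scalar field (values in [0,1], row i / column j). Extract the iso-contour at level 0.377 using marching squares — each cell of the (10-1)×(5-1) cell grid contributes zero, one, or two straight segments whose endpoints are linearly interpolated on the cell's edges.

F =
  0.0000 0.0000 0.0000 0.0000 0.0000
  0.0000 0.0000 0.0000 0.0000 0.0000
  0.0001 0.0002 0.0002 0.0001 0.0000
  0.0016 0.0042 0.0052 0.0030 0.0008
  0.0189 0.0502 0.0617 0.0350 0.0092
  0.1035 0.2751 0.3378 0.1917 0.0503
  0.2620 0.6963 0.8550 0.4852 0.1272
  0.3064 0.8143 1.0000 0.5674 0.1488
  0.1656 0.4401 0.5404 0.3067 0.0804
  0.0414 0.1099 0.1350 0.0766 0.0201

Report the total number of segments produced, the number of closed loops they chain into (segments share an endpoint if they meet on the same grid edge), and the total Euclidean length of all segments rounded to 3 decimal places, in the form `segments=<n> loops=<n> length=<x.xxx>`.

cell (5,0): code 0100 → (5.242,1.000)–(6.000,0.265)
cell (5,1): code 1100 → (5.076,2.000)–(5.242,1.000)
cell (5,2): code 1100 → (5.631,3.000)–(5.076,2.000)
cell (5,3): code 1000 → (6.000,3.302)–(5.631,3.000)
cell (6,0): code 0110 → (6.000,0.265)–(7.000,0.139)
cell (6,3): code 1001 → (7.000,3.455)–(6.000,3.302)
cell (7,0): code 0110 → (7.000,0.139)–(8.000,0.770)
cell (7,2): code 1011 → (8.000,2.699)–(7.730,3.000)
cell (7,3): code 0001 → (7.730,3.000)–(7.000,3.455)
cell (8,0): code 0010 → (8.000,0.770)–(8.191,1.000)
cell (8,1): code 0011 → (8.191,1.000)–(8.403,2.000)
cell (8,2): code 0001 → (8.403,2.000)–(8.000,2.699)
total: 12 segments, chained into 1 closed loop(s), length Σ = 10.284943

segments=12 loops=1 length=10.285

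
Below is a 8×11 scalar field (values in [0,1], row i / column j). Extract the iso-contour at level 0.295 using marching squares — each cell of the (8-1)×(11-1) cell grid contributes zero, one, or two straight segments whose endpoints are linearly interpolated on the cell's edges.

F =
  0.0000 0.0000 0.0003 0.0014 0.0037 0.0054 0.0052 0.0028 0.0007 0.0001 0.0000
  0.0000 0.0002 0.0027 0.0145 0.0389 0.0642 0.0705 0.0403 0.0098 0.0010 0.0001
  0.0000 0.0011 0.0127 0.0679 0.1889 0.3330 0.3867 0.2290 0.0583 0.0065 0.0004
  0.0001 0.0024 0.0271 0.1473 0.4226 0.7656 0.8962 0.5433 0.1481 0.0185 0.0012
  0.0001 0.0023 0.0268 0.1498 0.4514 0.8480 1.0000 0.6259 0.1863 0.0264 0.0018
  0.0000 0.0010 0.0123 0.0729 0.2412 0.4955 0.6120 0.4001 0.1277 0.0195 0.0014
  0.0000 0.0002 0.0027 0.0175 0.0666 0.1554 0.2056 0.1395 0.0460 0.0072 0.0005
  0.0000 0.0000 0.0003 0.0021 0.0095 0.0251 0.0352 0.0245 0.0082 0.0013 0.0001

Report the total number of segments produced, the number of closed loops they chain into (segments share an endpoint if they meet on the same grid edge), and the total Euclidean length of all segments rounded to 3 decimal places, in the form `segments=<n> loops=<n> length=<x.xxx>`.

cell (1,4): code 0100 → (1.859,5.000)–(2.000,4.736)
cell (1,5): code 1100 → (1.710,6.000)–(1.859,5.000)
cell (1,6): code 1000 → (2.000,6.581)–(1.710,6.000)
cell (2,3): code 0100 → (2.454,4.000)–(3.000,3.537)
cell (2,4): code 1110 → (2.000,4.736)–(2.454,4.000)
cell (2,6): code 1101 → (2.210,7.000)–(2.000,6.581)
cell (2,7): code 1000 → (3.000,7.628)–(2.210,7.000)
cell (3,3): code 0110 → (3.000,3.537)–(4.000,3.481)
cell (3,7): code 1001 → (4.000,7.753)–(3.000,7.628)
cell (4,3): code 0010 → (4.000,3.481)–(4.744,4.000)
cell (4,4): code 0111 → (4.744,4.000)–(5.000,4.212)
cell (4,7): code 1001 → (5.000,7.386)–(4.000,7.753)
cell (5,4): code 0010 → (5.000,4.212)–(5.590,5.000)
cell (5,5): code 0011 → (5.590,5.000)–(5.780,6.000)
cell (5,6): code 0011 → (5.780,6.000)–(5.403,7.000)
cell (5,7): code 0001 → (5.403,7.000)–(5.000,7.386)
total: 16 segments, chained into 1 closed loop(s), length Σ = 12.961431

segments=16 loops=1 length=12.961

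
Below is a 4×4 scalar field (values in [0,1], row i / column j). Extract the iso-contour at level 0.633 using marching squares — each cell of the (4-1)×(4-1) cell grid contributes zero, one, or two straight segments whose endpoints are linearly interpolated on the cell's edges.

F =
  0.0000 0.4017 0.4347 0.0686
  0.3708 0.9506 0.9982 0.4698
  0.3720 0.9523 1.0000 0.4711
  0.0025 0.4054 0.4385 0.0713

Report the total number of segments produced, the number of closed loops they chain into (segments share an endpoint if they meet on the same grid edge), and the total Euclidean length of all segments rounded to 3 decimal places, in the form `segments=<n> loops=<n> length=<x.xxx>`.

cell (0,0): code 0100 → (0.421,1.000)–(1.000,0.452)
cell (0,1): code 1100 → (0.352,2.000)–(0.421,1.000)
cell (0,2): code 1000 → (1.000,2.691)–(0.352,2.000)
cell (1,0): code 0110 → (1.000,0.452)–(2.000,0.450)
cell (1,2): code 1001 → (2.000,2.694)–(1.000,2.691)
cell (2,0): code 0010 → (2.000,0.450)–(2.584,1.000)
cell (2,1): code 0011 → (2.584,1.000)–(2.654,2.000)
cell (2,2): code 0001 → (2.654,2.000)–(2.000,2.694)
total: 8 segments, chained into 1 closed loop(s), length Σ = 7.504606

segments=8 loops=1 length=7.505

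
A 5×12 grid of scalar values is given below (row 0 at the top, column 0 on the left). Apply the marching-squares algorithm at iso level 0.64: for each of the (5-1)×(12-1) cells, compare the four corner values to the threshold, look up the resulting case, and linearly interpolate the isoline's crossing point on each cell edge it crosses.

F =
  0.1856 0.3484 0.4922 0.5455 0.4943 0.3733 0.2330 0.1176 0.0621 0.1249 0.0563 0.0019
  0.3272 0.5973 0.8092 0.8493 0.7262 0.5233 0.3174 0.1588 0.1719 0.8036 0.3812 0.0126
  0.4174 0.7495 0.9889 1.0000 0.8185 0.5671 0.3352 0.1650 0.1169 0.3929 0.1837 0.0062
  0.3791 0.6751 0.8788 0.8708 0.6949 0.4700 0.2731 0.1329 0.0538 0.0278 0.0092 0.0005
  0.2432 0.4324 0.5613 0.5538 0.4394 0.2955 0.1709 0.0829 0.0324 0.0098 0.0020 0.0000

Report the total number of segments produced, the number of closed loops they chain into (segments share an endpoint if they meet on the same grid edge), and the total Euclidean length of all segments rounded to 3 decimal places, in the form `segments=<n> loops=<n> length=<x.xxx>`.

segments=18 loops=2 length=13.535

cell (0,1): code 0100 → (0.466,2.000)–(1.000,1.202)
cell (0,2): code 1100 → (0.311,3.000)–(0.466,2.000)
cell (0,3): code 1100 → (0.628,4.000)–(0.311,3.000)
cell (0,4): code 1000 → (1.000,4.425)–(0.628,4.000)
cell (0,8): code 0100 → (0.759,9.000)–(1.000,8.741)
cell (0,9): code 1000 → (1.000,9.387)–(0.759,9.000)
cell (1,0): code 0100 → (1.281,1.000)–(2.000,0.670)
cell (1,1): code 1110 → (1.000,1.202)–(1.281,1.000)
cell (1,4): code 1001 → (2.000,4.710)–(1.000,4.425)
cell (1,8): code 0010 → (1.000,8.741)–(1.398,9.000)
cell (1,9): code 0001 → (1.398,9.000)–(1.000,9.387)
cell (2,0): code 0110 → (2.000,0.670)–(3.000,0.881)
cell (2,4): code 1001 → (3.000,4.244)–(2.000,4.710)
cell (3,0): code 0010 → (3.000,0.881)–(3.145,1.000)
cell (3,1): code 0011 → (3.145,1.000)–(3.752,2.000)
cell (3,2): code 0011 → (3.752,2.000)–(3.728,3.000)
cell (3,3): code 0011 → (3.728,3.000)–(3.215,4.000)
cell (3,4): code 0001 → (3.215,4.000)–(3.000,4.244)
total: 18 segments, chained into 2 closed loop(s), length Σ = 13.535307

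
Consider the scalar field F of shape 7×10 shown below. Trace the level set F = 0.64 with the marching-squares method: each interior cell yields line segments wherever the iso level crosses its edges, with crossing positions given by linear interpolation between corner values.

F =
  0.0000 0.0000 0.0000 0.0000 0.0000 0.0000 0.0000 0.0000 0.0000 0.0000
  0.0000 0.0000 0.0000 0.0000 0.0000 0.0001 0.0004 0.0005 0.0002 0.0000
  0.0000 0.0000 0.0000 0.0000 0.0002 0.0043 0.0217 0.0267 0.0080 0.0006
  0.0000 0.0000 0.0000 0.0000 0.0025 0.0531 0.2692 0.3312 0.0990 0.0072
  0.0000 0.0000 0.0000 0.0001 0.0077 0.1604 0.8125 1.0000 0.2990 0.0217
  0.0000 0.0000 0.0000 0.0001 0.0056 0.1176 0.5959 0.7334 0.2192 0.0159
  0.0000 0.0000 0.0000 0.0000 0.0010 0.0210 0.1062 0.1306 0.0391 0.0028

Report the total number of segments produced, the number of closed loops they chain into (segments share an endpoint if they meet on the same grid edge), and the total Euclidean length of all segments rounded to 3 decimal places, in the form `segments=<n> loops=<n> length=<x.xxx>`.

segments=8 loops=1 length=5.389

cell (3,5): code 0100 → (3.682,6.000)–(4.000,5.735)
cell (3,6): code 1100 → (3.462,7.000)–(3.682,6.000)
cell (3,7): code 1000 → (4.000,7.514)–(3.462,7.000)
cell (4,5): code 0010 → (4.000,5.735)–(4.796,6.000)
cell (4,6): code 0111 → (4.796,6.000)–(5.000,6.321)
cell (4,7): code 1001 → (5.000,7.182)–(4.000,7.514)
cell (5,6): code 0010 → (5.000,6.321)–(5.155,7.000)
cell (5,7): code 0001 → (5.155,7.000)–(5.000,7.182)
total: 8 segments, chained into 1 closed loop(s), length Σ = 5.389492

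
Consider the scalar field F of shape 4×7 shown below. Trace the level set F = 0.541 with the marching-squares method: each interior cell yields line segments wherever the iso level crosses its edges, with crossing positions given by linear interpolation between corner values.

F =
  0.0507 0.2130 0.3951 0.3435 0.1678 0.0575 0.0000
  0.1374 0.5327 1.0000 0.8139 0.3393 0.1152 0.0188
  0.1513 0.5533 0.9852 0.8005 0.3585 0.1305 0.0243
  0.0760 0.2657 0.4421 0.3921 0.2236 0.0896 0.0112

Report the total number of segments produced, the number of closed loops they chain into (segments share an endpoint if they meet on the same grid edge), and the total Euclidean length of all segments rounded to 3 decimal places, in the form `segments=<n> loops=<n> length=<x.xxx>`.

cell (0,1): code 0100 → (0.241,2.000)–(1.000,1.018)
cell (0,2): code 1100 → (0.420,3.000)–(0.241,2.000)
cell (0,3): code 1000 → (1.000,3.575)–(0.420,3.000)
cell (1,0): code 0100 → (1.403,1.000)–(2.000,0.969)
cell (1,1): code 1110 → (1.000,1.018)–(1.403,1.000)
cell (1,3): code 1001 → (2.000,3.587)–(1.000,3.575)
cell (2,0): code 0010 → (2.000,0.969)–(2.043,1.000)
cell (2,1): code 0011 → (2.043,1.000)–(2.818,2.000)
cell (2,2): code 0011 → (2.818,2.000)–(2.635,3.000)
cell (2,3): code 0001 → (2.635,3.000)–(2.000,3.587)
total: 10 segments, chained into 1 closed loop(s), length Σ = 8.274565

segments=10 loops=1 length=8.275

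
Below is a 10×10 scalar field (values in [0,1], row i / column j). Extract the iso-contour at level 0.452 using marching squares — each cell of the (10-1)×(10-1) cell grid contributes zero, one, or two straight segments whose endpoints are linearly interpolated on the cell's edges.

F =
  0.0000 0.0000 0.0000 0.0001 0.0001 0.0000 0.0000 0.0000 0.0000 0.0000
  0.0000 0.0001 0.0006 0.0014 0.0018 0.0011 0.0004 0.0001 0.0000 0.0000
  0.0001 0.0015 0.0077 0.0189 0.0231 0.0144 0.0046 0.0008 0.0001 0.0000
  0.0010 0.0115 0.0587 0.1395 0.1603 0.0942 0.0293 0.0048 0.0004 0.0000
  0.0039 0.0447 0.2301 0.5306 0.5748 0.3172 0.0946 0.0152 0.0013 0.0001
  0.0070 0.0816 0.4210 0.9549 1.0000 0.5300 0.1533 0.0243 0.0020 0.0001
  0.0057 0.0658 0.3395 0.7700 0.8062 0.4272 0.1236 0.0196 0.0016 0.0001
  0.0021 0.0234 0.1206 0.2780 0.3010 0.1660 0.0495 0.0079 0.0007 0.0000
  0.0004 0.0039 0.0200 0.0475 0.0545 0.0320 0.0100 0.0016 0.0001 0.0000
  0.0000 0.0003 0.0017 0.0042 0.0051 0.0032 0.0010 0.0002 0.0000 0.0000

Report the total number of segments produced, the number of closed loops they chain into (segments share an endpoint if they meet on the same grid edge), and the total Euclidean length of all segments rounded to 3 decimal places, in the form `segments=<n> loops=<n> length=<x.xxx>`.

cell (3,2): code 0100 → (3.799,3.000)–(4.000,2.738)
cell (3,3): code 1100 → (3.704,4.000)–(3.799,3.000)
cell (3,4): code 1000 → (4.000,4.477)–(3.704,4.000)
cell (4,2): code 0110 → (4.000,2.738)–(5.000,2.058)
cell (4,4): code 1101 → (4.633,5.000)–(4.000,4.477)
cell (4,5): code 1000 → (5.000,5.207)–(4.633,5.000)
cell (5,2): code 0110 → (5.000,2.058)–(6.000,2.261)
cell (5,4): code 1011 → (6.000,4.935)–(5.759,5.000)
cell (5,5): code 0001 → (5.759,5.000)–(5.000,5.207)
cell (6,2): code 0010 → (6.000,2.261)–(6.646,3.000)
cell (6,3): code 0011 → (6.646,3.000)–(6.701,4.000)
cell (6,4): code 0001 → (6.701,4.000)–(6.000,4.935)
total: 12 segments, chained into 1 closed loop(s), length Σ = 9.556047

segments=12 loops=1 length=9.556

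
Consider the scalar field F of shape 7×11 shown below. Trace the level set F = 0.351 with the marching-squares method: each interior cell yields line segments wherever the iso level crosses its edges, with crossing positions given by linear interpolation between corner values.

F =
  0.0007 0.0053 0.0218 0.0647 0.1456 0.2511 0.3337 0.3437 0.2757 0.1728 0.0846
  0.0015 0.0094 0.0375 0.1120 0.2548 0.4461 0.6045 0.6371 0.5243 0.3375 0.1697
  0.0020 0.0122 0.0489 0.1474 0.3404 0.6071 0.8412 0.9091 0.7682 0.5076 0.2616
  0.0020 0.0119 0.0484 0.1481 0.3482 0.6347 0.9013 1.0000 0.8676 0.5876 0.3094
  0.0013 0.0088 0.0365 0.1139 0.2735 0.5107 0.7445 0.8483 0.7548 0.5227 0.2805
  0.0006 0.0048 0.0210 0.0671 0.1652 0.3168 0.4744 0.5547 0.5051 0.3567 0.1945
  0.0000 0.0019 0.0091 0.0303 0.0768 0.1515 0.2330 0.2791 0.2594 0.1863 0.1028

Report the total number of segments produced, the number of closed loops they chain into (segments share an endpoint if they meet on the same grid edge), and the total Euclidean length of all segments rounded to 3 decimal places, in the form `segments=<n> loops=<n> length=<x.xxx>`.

segments=20 loops=1 length=18.130

cell (0,4): code 0100 → (0.512,5.000)–(1.000,4.503)
cell (0,5): code 1100 → (0.064,6.000)–(0.512,5.000)
cell (0,6): code 1100 → (0.025,7.000)–(0.064,6.000)
cell (0,7): code 1100 → (0.303,8.000)–(0.025,7.000)
cell (0,8): code 1000 → (1.000,8.928)–(0.303,8.000)
cell (1,4): code 0110 → (1.000,4.503)–(2.000,4.040)
cell (1,8): code 1101 → (1.079,9.000)–(1.000,8.928)
cell (1,9): code 1000 → (2.000,9.637)–(1.079,9.000)
cell (2,4): code 0110 → (2.000,4.040)–(3.000,4.010)
cell (2,9): code 1001 → (3.000,9.850)–(2.000,9.637)
cell (3,4): code 0110 → (3.000,4.010)–(4.000,4.327)
cell (3,9): code 1001 → (4.000,9.709)–(3.000,9.850)
cell (4,4): code 0010 → (4.000,4.327)–(4.824,5.000)
cell (4,5): code 0111 → (4.824,5.000)–(5.000,5.217)
cell (4,9): code 1001 → (5.000,9.035)–(4.000,9.709)
cell (5,5): code 0010 → (5.000,5.217)–(5.511,6.000)
cell (5,6): code 0011 → (5.511,6.000)–(5.739,7.000)
cell (5,7): code 0011 → (5.739,7.000)–(5.627,8.000)
cell (5,8): code 0011 → (5.627,8.000)–(5.033,9.000)
cell (5,9): code 0001 → (5.033,9.000)–(5.000,9.035)
total: 20 segments, chained into 1 closed loop(s), length Σ = 18.129926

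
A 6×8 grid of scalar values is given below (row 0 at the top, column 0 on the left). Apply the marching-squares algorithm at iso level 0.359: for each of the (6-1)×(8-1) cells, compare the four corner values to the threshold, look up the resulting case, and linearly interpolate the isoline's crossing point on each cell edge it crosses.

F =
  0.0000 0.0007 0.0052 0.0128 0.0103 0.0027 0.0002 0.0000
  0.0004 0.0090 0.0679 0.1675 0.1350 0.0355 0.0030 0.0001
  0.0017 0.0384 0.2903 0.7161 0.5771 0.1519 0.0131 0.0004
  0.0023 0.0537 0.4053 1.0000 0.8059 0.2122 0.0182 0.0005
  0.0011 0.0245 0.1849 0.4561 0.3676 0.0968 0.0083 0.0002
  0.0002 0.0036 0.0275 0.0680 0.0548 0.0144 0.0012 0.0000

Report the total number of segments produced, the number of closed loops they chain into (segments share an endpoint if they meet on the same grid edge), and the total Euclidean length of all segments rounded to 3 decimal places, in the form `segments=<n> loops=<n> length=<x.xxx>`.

segments=12 loops=1 length=8.858

cell (1,2): code 0100 → (1.349,3.000)–(2.000,2.161)
cell (1,3): code 1100 → (1.507,4.000)–(1.349,3.000)
cell (1,4): code 1000 → (2.000,4.513)–(1.507,4.000)
cell (2,1): code 0100 → (2.597,2.000)–(3.000,1.868)
cell (2,2): code 1110 → (2.000,2.161)–(2.597,2.000)
cell (2,4): code 1001 → (3.000,4.753)–(2.000,4.513)
cell (3,1): code 0010 → (3.000,1.868)–(3.210,2.000)
cell (3,2): code 0111 → (3.210,2.000)–(4.000,2.642)
cell (3,4): code 1001 → (4.000,4.032)–(3.000,4.753)
cell (4,2): code 0010 → (4.000,2.642)–(4.250,3.000)
cell (4,3): code 0011 → (4.250,3.000)–(4.027,4.000)
cell (4,4): code 0001 → (4.027,4.000)–(4.000,4.032)
total: 12 segments, chained into 1 closed loop(s), length Σ = 8.858310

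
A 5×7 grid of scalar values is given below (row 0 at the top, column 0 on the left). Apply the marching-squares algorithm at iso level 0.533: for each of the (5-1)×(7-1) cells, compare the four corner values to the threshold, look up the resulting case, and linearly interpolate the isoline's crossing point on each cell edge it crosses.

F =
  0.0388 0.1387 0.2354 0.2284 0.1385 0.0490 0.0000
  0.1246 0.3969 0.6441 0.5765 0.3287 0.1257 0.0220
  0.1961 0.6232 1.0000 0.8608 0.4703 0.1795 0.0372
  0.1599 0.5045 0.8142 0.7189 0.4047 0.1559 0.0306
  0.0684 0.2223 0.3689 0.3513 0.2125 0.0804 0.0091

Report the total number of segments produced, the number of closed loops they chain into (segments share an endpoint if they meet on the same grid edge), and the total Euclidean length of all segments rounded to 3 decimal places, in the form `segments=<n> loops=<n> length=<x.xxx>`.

cell (0,1): code 0100 → (0.728,2.000)–(1.000,1.551)
cell (0,2): code 1100 → (0.875,3.000)–(0.728,2.000)
cell (0,3): code 1000 → (1.000,3.176)–(0.875,3.000)
cell (1,0): code 0100 → (1.601,1.000)–(2.000,0.789)
cell (1,1): code 1110 → (1.000,1.551)–(1.601,1.000)
cell (1,3): code 1001 → (2.000,3.839)–(1.000,3.176)
cell (2,0): code 0010 → (2.000,0.789)–(2.760,1.000)
cell (2,1): code 0111 → (2.760,1.000)–(3.000,1.092)
cell (2,3): code 1001 → (3.000,3.592)–(2.000,3.839)
cell (3,1): code 0010 → (3.000,1.092)–(3.631,2.000)
cell (3,2): code 0011 → (3.631,2.000)–(3.506,3.000)
cell (3,3): code 0001 → (3.506,3.000)–(3.000,3.592)
total: 12 segments, chained into 1 closed loop(s), length Σ = 9.186484

segments=12 loops=1 length=9.186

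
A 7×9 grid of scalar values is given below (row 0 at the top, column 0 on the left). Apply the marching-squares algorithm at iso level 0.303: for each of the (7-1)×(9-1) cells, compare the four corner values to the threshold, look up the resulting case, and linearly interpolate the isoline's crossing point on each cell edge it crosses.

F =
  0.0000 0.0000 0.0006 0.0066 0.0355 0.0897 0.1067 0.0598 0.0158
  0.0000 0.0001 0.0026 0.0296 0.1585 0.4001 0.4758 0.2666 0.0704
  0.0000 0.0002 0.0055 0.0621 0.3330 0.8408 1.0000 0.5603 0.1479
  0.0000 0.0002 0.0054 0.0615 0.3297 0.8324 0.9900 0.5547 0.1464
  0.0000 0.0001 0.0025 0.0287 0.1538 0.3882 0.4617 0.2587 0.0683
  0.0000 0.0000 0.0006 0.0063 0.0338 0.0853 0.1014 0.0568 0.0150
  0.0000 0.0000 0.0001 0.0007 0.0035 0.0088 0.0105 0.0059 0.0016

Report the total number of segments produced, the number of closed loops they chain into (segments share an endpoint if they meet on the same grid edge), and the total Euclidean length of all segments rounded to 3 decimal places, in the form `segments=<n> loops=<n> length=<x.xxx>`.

segments=16 loops=1 length=11.912

cell (0,4): code 0100 → (0.687,5.000)–(1.000,4.598)
cell (0,5): code 1100 → (0.532,6.000)–(0.687,5.000)
cell (0,6): code 1000 → (1.000,6.826)–(0.532,6.000)
cell (1,3): code 0100 → (1.828,4.000)–(2.000,3.889)
cell (1,4): code 1110 → (1.000,4.598)–(1.828,4.000)
cell (1,6): code 1101 → (1.124,7.000)–(1.000,6.826)
cell (1,7): code 1000 → (2.000,7.624)–(1.124,7.000)
cell (2,3): code 0110 → (2.000,3.889)–(3.000,3.900)
cell (2,7): code 1001 → (3.000,7.616)–(2.000,7.624)
cell (3,3): code 0010 → (3.000,3.900)–(3.152,4.000)
cell (3,4): code 0111 → (3.152,4.000)–(4.000,4.637)
cell (3,6): code 1011 → (4.000,6.782)–(3.850,7.000)
cell (3,7): code 0001 → (3.850,7.000)–(3.000,7.616)
cell (4,4): code 0010 → (4.000,4.637)–(4.281,5.000)
cell (4,5): code 0011 → (4.281,5.000)–(4.440,6.000)
cell (4,6): code 0001 → (4.440,6.000)–(4.000,6.782)
total: 16 segments, chained into 1 closed loop(s), length Σ = 11.912386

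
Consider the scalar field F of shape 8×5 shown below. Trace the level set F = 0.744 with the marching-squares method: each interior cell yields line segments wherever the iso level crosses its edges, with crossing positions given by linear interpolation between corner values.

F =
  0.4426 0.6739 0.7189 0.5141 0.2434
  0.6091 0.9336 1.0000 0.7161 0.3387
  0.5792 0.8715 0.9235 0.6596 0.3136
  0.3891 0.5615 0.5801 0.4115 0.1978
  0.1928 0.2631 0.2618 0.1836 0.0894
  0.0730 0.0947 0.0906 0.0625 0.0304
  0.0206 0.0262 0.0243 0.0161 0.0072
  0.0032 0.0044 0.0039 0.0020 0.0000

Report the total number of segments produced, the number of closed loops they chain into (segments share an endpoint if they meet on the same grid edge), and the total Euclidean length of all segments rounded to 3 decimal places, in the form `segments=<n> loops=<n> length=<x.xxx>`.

segments=8 loops=1 length=7.732

cell (0,0): code 0100 → (0.270,1.000)–(1.000,0.416)
cell (0,1): code 1100 → (0.089,2.000)–(0.270,1.000)
cell (0,2): code 1000 → (1.000,2.902)–(0.089,2.000)
cell (1,0): code 0110 → (1.000,0.416)–(2.000,0.564)
cell (1,2): code 1001 → (2.000,2.680)–(1.000,2.902)
cell (2,0): code 0010 → (2.000,0.564)–(2.411,1.000)
cell (2,1): code 0011 → (2.411,1.000)–(2.523,2.000)
cell (2,2): code 0001 → (2.523,2.000)–(2.000,2.680)
total: 8 segments, chained into 1 closed loop(s), length Σ = 7.731570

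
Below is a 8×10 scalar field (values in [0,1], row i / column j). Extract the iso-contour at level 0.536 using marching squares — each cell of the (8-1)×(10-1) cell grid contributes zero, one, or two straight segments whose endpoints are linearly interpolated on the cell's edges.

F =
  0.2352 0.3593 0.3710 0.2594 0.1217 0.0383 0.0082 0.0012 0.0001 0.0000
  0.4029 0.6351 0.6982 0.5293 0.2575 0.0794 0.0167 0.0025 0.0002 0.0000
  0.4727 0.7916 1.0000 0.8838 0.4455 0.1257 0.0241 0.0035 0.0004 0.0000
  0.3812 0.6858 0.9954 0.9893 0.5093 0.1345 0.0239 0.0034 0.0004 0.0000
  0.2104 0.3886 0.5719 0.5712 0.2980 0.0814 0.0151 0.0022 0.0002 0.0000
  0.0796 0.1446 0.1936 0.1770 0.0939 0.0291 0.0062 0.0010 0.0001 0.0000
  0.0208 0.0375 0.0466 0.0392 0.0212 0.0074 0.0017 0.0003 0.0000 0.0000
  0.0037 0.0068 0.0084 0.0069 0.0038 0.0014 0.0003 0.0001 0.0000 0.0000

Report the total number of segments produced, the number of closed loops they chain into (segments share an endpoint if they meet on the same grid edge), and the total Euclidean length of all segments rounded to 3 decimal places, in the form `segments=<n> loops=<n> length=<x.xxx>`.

cell (0,0): code 0100 → (0.641,1.000)–(1.000,0.573)
cell (0,1): code 1100 → (0.504,2.000)–(0.641,1.000)
cell (0,2): code 1000 → (1.000,2.960)–(0.504,2.000)
cell (1,0): code 0110 → (1.000,0.573)–(2.000,0.198)
cell (1,2): code 1101 → (1.019,3.000)–(1.000,2.960)
cell (1,3): code 1000 → (2.000,3.794)–(1.019,3.000)
cell (2,0): code 0110 → (2.000,0.198)–(3.000,0.508)
cell (2,3): code 1001 → (3.000,3.944)–(2.000,3.794)
cell (3,0): code 0010 → (3.000,0.508)–(3.504,1.000)
cell (3,1): code 0111 → (3.504,1.000)–(4.000,1.804)
cell (3,3): code 1001 → (4.000,3.129)–(3.000,3.944)
cell (4,1): code 0010 → (4.000,1.804)–(4.095,2.000)
cell (4,2): code 0011 → (4.095,2.000)–(4.089,3.000)
cell (4,3): code 0001 → (4.089,3.000)–(4.000,3.129)
total: 14 segments, chained into 1 closed loop(s), length Σ = 11.393548

segments=14 loops=1 length=11.394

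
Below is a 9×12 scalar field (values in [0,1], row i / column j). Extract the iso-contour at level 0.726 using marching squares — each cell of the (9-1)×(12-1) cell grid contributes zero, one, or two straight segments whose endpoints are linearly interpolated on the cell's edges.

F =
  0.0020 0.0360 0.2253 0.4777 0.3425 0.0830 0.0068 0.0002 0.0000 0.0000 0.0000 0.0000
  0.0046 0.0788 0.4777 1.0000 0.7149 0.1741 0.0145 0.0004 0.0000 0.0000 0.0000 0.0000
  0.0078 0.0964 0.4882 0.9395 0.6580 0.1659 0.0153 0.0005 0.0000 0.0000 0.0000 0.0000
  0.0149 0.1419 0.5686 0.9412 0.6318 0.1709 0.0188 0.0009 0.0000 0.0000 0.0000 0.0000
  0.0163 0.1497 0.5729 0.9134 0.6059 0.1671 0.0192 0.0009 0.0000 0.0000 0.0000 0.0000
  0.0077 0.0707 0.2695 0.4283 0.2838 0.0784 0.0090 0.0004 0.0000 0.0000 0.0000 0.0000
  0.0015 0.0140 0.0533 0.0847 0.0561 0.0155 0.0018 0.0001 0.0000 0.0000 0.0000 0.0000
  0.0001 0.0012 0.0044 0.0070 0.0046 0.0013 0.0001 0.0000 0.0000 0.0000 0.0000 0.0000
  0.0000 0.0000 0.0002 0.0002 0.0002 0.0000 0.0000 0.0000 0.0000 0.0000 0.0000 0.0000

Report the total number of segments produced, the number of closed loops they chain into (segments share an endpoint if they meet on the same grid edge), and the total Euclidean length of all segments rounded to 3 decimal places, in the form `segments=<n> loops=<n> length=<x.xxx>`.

cell (0,2): code 0100 → (0.475,3.000)–(1.000,2.475)
cell (0,3): code 1000 → (1.000,3.961)–(0.475,3.000)
cell (1,2): code 0110 → (1.000,2.475)–(2.000,2.527)
cell (1,3): code 1001 → (2.000,3.758)–(1.000,3.961)
cell (2,2): code 0110 → (2.000,2.527)–(3.000,2.422)
cell (2,3): code 1001 → (3.000,3.696)–(2.000,3.758)
cell (3,2): code 0110 → (3.000,2.422)–(4.000,2.450)
cell (3,3): code 1001 → (4.000,3.609)–(3.000,3.696)
cell (4,2): code 0010 → (4.000,2.450)–(4.386,3.000)
cell (4,3): code 0001 → (4.386,3.000)–(4.000,3.609)
total: 10 segments, chained into 1 closed loop(s), length Σ = 9.263933

segments=10 loops=1 length=9.264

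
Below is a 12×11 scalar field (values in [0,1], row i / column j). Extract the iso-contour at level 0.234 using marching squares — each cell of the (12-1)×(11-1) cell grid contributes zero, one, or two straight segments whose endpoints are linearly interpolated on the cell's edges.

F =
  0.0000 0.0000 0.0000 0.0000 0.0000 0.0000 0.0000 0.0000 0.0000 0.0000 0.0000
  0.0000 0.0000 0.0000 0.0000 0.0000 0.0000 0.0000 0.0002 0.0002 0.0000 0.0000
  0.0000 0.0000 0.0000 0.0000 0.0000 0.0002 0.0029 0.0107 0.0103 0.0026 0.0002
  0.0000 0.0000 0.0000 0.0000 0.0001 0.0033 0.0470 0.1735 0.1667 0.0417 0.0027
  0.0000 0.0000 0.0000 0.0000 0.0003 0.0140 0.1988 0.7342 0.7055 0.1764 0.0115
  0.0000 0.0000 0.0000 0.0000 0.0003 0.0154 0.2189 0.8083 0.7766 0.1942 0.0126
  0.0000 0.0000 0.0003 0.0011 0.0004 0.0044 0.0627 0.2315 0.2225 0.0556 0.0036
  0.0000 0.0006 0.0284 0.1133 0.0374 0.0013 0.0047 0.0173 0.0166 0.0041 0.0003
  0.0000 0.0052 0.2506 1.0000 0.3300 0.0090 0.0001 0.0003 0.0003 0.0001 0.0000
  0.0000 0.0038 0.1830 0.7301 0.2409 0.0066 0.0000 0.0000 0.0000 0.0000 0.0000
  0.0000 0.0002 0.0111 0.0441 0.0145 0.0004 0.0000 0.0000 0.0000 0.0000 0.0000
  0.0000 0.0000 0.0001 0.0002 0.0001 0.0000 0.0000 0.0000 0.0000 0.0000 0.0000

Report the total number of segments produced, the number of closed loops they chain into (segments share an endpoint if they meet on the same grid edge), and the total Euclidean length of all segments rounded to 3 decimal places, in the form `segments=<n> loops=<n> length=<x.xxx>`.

segments=18 loops=2 length=16.710

cell (3,6): code 0100 → (3.108,7.000)–(4.000,6.066)
cell (3,7): code 1100 → (3.125,8.000)–(3.108,7.000)
cell (3,8): code 1000 → (4.000,8.891)–(3.125,8.000)
cell (4,6): code 0110 → (4.000,6.066)–(5.000,6.026)
cell (4,8): code 1001 → (5.000,8.932)–(4.000,8.891)
cell (5,6): code 0010 → (5.000,6.026)–(5.996,7.000)
cell (5,7): code 0011 → (5.996,7.000)–(5.979,8.000)
cell (5,8): code 0001 → (5.979,8.000)–(5.000,8.932)
cell (7,1): code 0100 → (7.925,2.000)–(8.000,1.932)
cell (7,2): code 1100 → (7.136,3.000)–(7.925,2.000)
cell (7,3): code 1100 → (7.672,4.000)–(7.136,3.000)
cell (7,4): code 1000 → (8.000,4.299)–(7.672,4.000)
cell (8,1): code 0010 → (8.000,1.932)–(8.246,2.000)
cell (8,2): code 0111 → (8.246,2.000)–(9.000,2.093)
cell (8,4): code 1001 → (9.000,4.029)–(8.000,4.299)
cell (9,2): code 0010 → (9.000,2.093)–(9.723,3.000)
cell (9,3): code 0011 → (9.723,3.000)–(9.030,4.000)
cell (9,4): code 0001 → (9.030,4.000)–(9.000,4.029)
total: 18 segments, chained into 2 closed loop(s), length Σ = 16.709792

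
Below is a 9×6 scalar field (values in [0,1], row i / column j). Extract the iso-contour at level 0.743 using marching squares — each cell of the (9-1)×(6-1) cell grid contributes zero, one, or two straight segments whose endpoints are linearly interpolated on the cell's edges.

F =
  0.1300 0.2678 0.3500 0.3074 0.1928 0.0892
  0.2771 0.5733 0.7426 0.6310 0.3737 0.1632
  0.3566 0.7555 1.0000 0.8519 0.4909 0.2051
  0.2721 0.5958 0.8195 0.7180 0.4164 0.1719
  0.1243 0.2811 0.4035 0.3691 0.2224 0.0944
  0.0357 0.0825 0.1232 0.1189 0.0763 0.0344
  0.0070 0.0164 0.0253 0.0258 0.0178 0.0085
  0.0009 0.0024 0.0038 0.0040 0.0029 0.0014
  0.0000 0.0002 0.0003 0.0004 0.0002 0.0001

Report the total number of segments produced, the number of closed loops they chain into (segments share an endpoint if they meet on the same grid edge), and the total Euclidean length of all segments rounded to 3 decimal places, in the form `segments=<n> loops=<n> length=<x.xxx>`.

cell (1,0): code 0100 → (1.931,1.000)–(2.000,0.969)
cell (1,1): code 1100 → (1.002,2.000)–(1.931,1.000)
cell (1,2): code 1100 → (1.507,3.000)–(1.002,2.000)
cell (1,3): code 1000 → (2.000,3.302)–(1.507,3.000)
cell (2,0): code 0010 → (2.000,0.969)–(2.078,1.000)
cell (2,1): code 0111 → (2.078,1.000)–(3.000,1.658)
cell (2,2): code 1011 → (3.000,2.754)–(2.813,3.000)
cell (2,3): code 0001 → (2.813,3.000)–(2.000,3.302)
cell (3,1): code 0010 → (3.000,1.658)–(3.184,2.000)
cell (3,2): code 0001 → (3.184,2.000)–(3.000,2.754)
total: 10 segments, chained into 1 closed loop(s), length Σ = 6.696790

segments=10 loops=1 length=6.697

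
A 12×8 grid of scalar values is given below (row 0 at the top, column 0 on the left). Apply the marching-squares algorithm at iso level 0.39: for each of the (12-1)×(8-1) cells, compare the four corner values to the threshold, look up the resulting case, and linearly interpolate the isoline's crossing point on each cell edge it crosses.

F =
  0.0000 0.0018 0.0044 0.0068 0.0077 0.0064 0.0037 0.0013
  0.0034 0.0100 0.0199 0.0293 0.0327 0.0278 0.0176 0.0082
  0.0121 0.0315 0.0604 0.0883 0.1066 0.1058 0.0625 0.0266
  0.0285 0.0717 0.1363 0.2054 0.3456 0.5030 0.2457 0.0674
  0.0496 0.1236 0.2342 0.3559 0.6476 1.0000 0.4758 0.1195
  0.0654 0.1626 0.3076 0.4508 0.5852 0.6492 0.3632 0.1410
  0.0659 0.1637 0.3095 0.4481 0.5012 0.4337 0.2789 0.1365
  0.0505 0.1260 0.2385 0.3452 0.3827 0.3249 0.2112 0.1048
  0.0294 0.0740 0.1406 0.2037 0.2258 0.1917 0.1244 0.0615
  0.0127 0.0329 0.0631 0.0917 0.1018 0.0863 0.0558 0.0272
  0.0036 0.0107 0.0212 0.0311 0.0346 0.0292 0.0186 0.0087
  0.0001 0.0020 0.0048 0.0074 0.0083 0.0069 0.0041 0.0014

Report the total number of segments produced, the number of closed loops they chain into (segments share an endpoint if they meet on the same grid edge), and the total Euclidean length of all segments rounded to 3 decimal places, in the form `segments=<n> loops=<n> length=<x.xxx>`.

cell (2,4): code 0100 → (2.716,5.000)–(3.000,4.282)
cell (2,5): code 1000 → (3.000,5.439)–(2.716,5.000)
cell (3,3): code 0100 → (3.147,4.000)–(4.000,3.117)
cell (3,4): code 1110 → (3.000,4.282)–(3.147,4.000)
cell (3,5): code 1101 → (3.627,6.000)–(3.000,5.439)
cell (3,6): code 1000 → (4.000,6.241)–(3.627,6.000)
cell (4,2): code 0100 → (4.359,3.000)–(5.000,2.575)
cell (4,3): code 1110 → (4.000,3.117)–(4.359,3.000)
cell (4,5): code 1011 → (5.000,5.906)–(4.762,6.000)
cell (4,6): code 0001 → (4.762,6.000)–(4.000,6.241)
cell (5,2): code 0110 → (5.000,2.575)–(6.000,2.581)
cell (5,5): code 1001 → (6.000,5.282)–(5.000,5.906)
cell (6,2): code 0010 → (6.000,2.581)–(6.565,3.000)
cell (6,3): code 0011 → (6.565,3.000)–(6.938,4.000)
cell (6,4): code 0011 → (6.938,4.000)–(6.402,5.000)
cell (6,5): code 0001 → (6.402,5.000)–(6.000,5.282)
total: 16 segments, chained into 1 closed loop(s), length Σ = 11.903348

segments=16 loops=1 length=11.903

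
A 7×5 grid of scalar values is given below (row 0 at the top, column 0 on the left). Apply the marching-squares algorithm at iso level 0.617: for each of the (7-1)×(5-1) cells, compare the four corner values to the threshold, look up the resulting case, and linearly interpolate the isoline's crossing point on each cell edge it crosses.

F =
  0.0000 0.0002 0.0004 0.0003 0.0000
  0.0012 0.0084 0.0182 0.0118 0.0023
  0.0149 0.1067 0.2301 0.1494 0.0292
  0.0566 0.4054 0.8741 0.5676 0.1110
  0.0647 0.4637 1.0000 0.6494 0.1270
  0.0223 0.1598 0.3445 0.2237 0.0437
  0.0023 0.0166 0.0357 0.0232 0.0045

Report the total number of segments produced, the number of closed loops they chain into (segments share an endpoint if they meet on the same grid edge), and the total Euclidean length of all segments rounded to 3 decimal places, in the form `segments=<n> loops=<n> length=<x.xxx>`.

cell (2,1): code 0100 → (2.601,2.000)–(3.000,1.451)
cell (2,2): code 1000 → (3.000,2.839)–(2.601,2.000)
cell (3,1): code 0110 → (3.000,1.451)–(4.000,1.286)
cell (3,2): code 1101 → (3.604,3.000)–(3.000,2.839)
cell (3,3): code 1000 → (4.000,3.062)–(3.604,3.000)
cell (4,1): code 0010 → (4.000,1.286)–(4.584,2.000)
cell (4,2): code 0011 → (4.584,2.000)–(4.076,3.000)
cell (4,3): code 0001 → (4.076,3.000)–(4.000,3.062)
total: 8 segments, chained into 1 closed loop(s), length Σ = 5.789613

segments=8 loops=1 length=5.790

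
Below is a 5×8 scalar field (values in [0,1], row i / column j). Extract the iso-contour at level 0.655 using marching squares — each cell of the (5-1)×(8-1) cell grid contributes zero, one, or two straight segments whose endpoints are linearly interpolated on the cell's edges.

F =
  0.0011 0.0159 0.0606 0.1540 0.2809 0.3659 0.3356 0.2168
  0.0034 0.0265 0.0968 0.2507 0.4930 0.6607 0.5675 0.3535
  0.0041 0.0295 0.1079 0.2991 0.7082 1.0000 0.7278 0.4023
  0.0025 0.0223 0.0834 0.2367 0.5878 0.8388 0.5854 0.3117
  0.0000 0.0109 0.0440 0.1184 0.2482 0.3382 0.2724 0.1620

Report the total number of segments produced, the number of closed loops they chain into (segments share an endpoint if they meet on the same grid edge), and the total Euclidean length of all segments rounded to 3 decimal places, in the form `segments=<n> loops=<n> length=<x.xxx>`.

segments=12 loops=1 length=7.030

cell (0,4): code 0100 → (0.981,5.000)–(1.000,4.966)
cell (0,5): code 1000 → (1.000,5.061)–(0.981,5.000)
cell (1,3): code 0100 → (1.753,4.000)–(2.000,3.870)
cell (1,4): code 1110 → (1.000,4.966)–(1.753,4.000)
cell (1,5): code 1101 → (1.546,6.000)–(1.000,5.061)
cell (1,6): code 1000 → (2.000,6.224)–(1.546,6.000)
cell (2,3): code 0010 → (2.000,3.870)–(2.442,4.000)
cell (2,4): code 0111 → (2.442,4.000)–(3.000,4.268)
cell (2,5): code 1011 → (3.000,5.725)–(2.511,6.000)
cell (2,6): code 0001 → (2.511,6.000)–(2.000,6.224)
cell (3,4): code 0010 → (3.000,4.268)–(3.367,5.000)
cell (3,5): code 0001 → (3.367,5.000)–(3.000,5.725)
total: 12 segments, chained into 1 closed loop(s), length Σ = 7.029921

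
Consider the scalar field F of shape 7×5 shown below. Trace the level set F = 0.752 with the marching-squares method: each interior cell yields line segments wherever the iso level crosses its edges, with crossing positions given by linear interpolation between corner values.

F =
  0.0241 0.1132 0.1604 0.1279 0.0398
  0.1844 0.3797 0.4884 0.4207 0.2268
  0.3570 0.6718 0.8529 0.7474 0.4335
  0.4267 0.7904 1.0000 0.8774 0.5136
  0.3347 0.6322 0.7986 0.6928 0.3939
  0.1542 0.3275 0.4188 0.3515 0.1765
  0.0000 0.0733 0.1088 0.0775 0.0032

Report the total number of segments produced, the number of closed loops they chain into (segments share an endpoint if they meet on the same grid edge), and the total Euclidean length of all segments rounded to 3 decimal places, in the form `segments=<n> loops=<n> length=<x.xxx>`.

cell (1,1): code 0100 → (1.723,2.000)–(2.000,1.443)
cell (1,2): code 1000 → (2.000,2.956)–(1.723,2.000)
cell (2,0): code 0100 → (2.676,1.000)–(3.000,0.894)
cell (2,1): code 1110 → (2.000,1.443)–(2.676,1.000)
cell (2,2): code 1101 → (2.035,3.000)–(2.000,2.956)
cell (2,3): code 1000 → (3.000,3.345)–(2.035,3.000)
cell (3,0): code 0010 → (3.000,0.894)–(3.243,1.000)
cell (3,1): code 0111 → (3.243,1.000)–(4.000,1.720)
cell (3,2): code 1011 → (4.000,2.440)–(3.679,3.000)
cell (3,3): code 0001 → (3.679,3.000)–(3.000,3.345)
cell (4,1): code 0010 → (4.000,1.720)–(4.123,2.000)
cell (4,2): code 0001 → (4.123,2.000)–(4.000,2.440)
total: 12 segments, chained into 1 closed loop(s), length Σ = 7.326416

segments=12 loops=1 length=7.326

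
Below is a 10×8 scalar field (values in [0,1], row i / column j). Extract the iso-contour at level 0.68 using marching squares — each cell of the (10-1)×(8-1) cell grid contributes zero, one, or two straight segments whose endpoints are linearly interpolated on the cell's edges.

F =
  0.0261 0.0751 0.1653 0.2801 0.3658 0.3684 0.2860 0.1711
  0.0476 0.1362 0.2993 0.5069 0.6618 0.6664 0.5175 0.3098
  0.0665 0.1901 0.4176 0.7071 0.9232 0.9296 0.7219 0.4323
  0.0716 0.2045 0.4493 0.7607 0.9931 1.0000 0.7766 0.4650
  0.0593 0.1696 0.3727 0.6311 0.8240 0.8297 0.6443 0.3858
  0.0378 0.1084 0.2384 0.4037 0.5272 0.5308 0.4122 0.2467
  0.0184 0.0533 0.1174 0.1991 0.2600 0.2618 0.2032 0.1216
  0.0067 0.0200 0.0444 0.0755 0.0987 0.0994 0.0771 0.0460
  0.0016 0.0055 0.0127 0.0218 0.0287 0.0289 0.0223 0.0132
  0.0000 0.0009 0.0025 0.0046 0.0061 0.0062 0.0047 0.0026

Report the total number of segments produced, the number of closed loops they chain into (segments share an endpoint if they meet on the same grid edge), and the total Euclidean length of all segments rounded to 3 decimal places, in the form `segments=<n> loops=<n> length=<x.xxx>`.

cell (1,2): code 0100 → (1.865,3.000)–(2.000,2.906)
cell (1,3): code 1100 → (1.070,4.000)–(1.865,3.000)
cell (1,4): code 1100 → (1.052,5.000)–(1.070,4.000)
cell (1,5): code 1100 → (1.795,6.000)–(1.052,5.000)
cell (1,6): code 1000 → (2.000,6.145)–(1.795,6.000)
cell (2,2): code 0110 → (2.000,2.906)–(3.000,2.741)
cell (2,6): code 1001 → (3.000,6.310)–(2.000,6.145)
cell (3,2): code 0010 → (3.000,2.741)–(3.623,3.000)
cell (3,3): code 0111 → (3.623,3.000)–(4.000,3.253)
cell (3,5): code 1011 → (4.000,5.807)–(3.730,6.000)
cell (3,6): code 0001 → (3.730,6.000)–(3.000,6.310)
cell (4,3): code 0010 → (4.000,3.253)–(4.485,4.000)
cell (4,4): code 0011 → (4.485,4.000)–(4.501,5.000)
cell (4,5): code 0001 → (4.501,5.000)–(4.000,5.807)
total: 14 segments, chained into 1 closed loop(s), length Σ = 11.060725

segments=14 loops=1 length=11.061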